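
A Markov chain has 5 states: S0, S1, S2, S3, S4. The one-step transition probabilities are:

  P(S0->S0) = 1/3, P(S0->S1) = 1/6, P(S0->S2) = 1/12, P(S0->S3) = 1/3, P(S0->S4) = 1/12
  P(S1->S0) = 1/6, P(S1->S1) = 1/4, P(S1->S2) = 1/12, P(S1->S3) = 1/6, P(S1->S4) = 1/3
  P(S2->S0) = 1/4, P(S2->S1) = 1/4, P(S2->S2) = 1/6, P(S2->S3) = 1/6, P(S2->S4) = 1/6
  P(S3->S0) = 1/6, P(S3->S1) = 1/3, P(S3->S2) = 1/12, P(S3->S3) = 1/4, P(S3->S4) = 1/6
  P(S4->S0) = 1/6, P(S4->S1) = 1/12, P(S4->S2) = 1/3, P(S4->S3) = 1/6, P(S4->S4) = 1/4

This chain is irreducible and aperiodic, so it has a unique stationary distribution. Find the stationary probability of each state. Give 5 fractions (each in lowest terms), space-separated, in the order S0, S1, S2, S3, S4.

Answer: 3541/16501 3579/16501 2408/16501 3644/16501 3329/16501

Derivation:
The stationary distribution satisfies pi = pi * P, i.e.:
  pi_S0 = 1/3*pi_S0 + 1/6*pi_S1 + 1/4*pi_S2 + 1/6*pi_S3 + 1/6*pi_S4
  pi_S1 = 1/6*pi_S0 + 1/4*pi_S1 + 1/4*pi_S2 + 1/3*pi_S3 + 1/12*pi_S4
  pi_S2 = 1/12*pi_S0 + 1/12*pi_S1 + 1/6*pi_S2 + 1/12*pi_S3 + 1/3*pi_S4
  pi_S3 = 1/3*pi_S0 + 1/6*pi_S1 + 1/6*pi_S2 + 1/4*pi_S3 + 1/6*pi_S4
  pi_S4 = 1/12*pi_S0 + 1/3*pi_S1 + 1/6*pi_S2 + 1/6*pi_S3 + 1/4*pi_S4
with normalization: pi_S0 + pi_S1 + pi_S2 + pi_S3 + pi_S4 = 1.

Using the first 4 balance equations plus normalization, the linear system A*pi = b is:
  [-2/3, 1/6, 1/4, 1/6, 1/6] . pi = 0
  [1/6, -3/4, 1/4, 1/3, 1/12] . pi = 0
  [1/12, 1/12, -5/6, 1/12, 1/3] . pi = 0
  [1/3, 1/6, 1/6, -3/4, 1/6] . pi = 0
  [1, 1, 1, 1, 1] . pi = 1

Solving yields:
  pi_S0 = 3541/16501
  pi_S1 = 3579/16501
  pi_S2 = 2408/16501
  pi_S3 = 3644/16501
  pi_S4 = 3329/16501

Verification (pi * P):
  3541/16501*1/3 + 3579/16501*1/6 + 2408/16501*1/4 + 3644/16501*1/6 + 3329/16501*1/6 = 3541/16501 = pi_S0  (ok)
  3541/16501*1/6 + 3579/16501*1/4 + 2408/16501*1/4 + 3644/16501*1/3 + 3329/16501*1/12 = 3579/16501 = pi_S1  (ok)
  3541/16501*1/12 + 3579/16501*1/12 + 2408/16501*1/6 + 3644/16501*1/12 + 3329/16501*1/3 = 2408/16501 = pi_S2  (ok)
  3541/16501*1/3 + 3579/16501*1/6 + 2408/16501*1/6 + 3644/16501*1/4 + 3329/16501*1/6 = 3644/16501 = pi_S3  (ok)
  3541/16501*1/12 + 3579/16501*1/3 + 2408/16501*1/6 + 3644/16501*1/6 + 3329/16501*1/4 = 3329/16501 = pi_S4  (ok)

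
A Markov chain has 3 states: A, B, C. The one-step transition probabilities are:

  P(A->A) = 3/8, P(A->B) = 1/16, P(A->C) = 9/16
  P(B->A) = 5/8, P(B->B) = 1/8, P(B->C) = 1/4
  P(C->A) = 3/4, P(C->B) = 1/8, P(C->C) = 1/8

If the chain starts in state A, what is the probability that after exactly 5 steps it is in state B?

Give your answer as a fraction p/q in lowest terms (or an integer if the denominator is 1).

Answer: 23803/262144

Derivation:
Computing P^5 by repeated multiplication:
P^1 =
  A: [3/8, 1/16, 9/16]
  B: [5/8, 1/8, 1/4]
  C: [3/4, 1/8, 1/8]
P^2 =
  A: [77/128, 13/128, 19/64]
  B: [1/2, 11/128, 53/128]
  C: [29/64, 5/64, 15/32]
P^3 =
  A: [131/256, 179/2048, 821/2048]
  B: [565/1024, 3/32, 363/1024]
  C: [73/128, 99/1024, 341/1024]
P^4 =
  A: [8965/16384, 381/4096, 5895/16384]
  B: [4353/8192, 1483/16384, 6195/16384]
  C: [4293/8192, 183/2048, 3167/8192]
P^5 =
  A: [69885/131072, 23803/262144, 98571/262144]
  B: [70703/131072, 12031/131072, 24169/65536]
  C: [35541/65536, 12091/131072, 47899/131072]

(P^5)[A -> B] = 23803/262144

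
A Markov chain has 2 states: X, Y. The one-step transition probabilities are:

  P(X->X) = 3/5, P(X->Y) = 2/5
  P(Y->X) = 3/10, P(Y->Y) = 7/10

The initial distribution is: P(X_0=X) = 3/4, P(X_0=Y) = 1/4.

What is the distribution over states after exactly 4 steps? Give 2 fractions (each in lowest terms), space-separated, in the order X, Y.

Answer: 17247/40000 22753/40000

Derivation:
Propagating the distribution step by step (d_{t+1} = d_t * P):
d_0 = (X=3/4, Y=1/4)
  d_1[X] = 3/4*3/5 + 1/4*3/10 = 21/40
  d_1[Y] = 3/4*2/5 + 1/4*7/10 = 19/40
d_1 = (X=21/40, Y=19/40)
  d_2[X] = 21/40*3/5 + 19/40*3/10 = 183/400
  d_2[Y] = 21/40*2/5 + 19/40*7/10 = 217/400
d_2 = (X=183/400, Y=217/400)
  d_3[X] = 183/400*3/5 + 217/400*3/10 = 1749/4000
  d_3[Y] = 183/400*2/5 + 217/400*7/10 = 2251/4000
d_3 = (X=1749/4000, Y=2251/4000)
  d_4[X] = 1749/4000*3/5 + 2251/4000*3/10 = 17247/40000
  d_4[Y] = 1749/4000*2/5 + 2251/4000*7/10 = 22753/40000
d_4 = (X=17247/40000, Y=22753/40000)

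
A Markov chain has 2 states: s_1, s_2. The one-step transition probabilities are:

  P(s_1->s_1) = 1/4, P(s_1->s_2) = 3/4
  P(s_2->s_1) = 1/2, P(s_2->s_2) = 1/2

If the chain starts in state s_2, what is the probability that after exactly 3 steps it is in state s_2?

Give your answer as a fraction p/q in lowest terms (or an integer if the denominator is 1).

Answer: 19/32

Derivation:
Computing P^3 by repeated multiplication:
P^1 =
  s_1: [1/4, 3/4]
  s_2: [1/2, 1/2]
P^2 =
  s_1: [7/16, 9/16]
  s_2: [3/8, 5/8]
P^3 =
  s_1: [25/64, 39/64]
  s_2: [13/32, 19/32]

(P^3)[s_2 -> s_2] = 19/32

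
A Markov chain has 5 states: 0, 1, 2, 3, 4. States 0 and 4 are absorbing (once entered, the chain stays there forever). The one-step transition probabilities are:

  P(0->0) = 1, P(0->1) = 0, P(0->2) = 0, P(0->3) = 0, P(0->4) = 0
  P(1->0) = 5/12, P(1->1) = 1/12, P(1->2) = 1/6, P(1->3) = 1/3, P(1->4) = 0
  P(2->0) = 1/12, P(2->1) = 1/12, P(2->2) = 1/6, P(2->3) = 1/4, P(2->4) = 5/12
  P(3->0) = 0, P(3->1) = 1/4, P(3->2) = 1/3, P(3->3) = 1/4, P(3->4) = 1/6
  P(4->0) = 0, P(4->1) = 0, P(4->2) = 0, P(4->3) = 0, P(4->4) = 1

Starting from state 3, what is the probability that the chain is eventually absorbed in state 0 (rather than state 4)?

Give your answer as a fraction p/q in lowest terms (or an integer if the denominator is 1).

Answer: 110/343

Derivation:
Let a_i = P(absorbed in 0 | start in state i).
Boundary conditions: a_0 = 1, a_4 = 0.
For each transient state i, a_i = sum_j P(i->j) * a_j:
  a_1 = 5/12*a_0 + 1/12*a_1 + 1/6*a_2 + 1/3*a_3 + 0*a_4
  a_2 = 1/12*a_0 + 1/12*a_1 + 1/6*a_2 + 1/4*a_3 + 5/12*a_4
  a_3 = 0*a_0 + 1/4*a_1 + 1/3*a_2 + 1/4*a_3 + 1/6*a_4

Substituting a_0 = 1 and a_4 = 0, rearrange to (I - Q) a = r where r[i] = P(i -> 0):
  [11/12, -1/6, -1/3] . (a_1, a_2, a_3) = 5/12
  [-1/12, 5/6, -1/4] . (a_1, a_2, a_3) = 1/12
  [-1/4, -1/3, 3/4] . (a_1, a_2, a_3) = 0

Solving yields:
  a_1 = 212/343
  a_2 = 177/686
  a_3 = 110/343

Starting state is 3, so the absorption probability is a_3 = 110/343.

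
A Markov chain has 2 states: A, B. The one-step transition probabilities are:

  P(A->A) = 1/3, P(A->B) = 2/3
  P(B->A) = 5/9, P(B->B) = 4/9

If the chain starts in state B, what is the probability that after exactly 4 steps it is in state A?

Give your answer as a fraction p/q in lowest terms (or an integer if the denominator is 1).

Computing P^4 by repeated multiplication:
P^1 =
  A: [1/3, 2/3]
  B: [5/9, 4/9]
P^2 =
  A: [13/27, 14/27]
  B: [35/81, 46/81]
P^3 =
  A: [109/243, 134/243]
  B: [335/729, 394/729]
P^4 =
  A: [997/2187, 1190/2187]
  B: [2975/6561, 3586/6561]

(P^4)[B -> A] = 2975/6561

Answer: 2975/6561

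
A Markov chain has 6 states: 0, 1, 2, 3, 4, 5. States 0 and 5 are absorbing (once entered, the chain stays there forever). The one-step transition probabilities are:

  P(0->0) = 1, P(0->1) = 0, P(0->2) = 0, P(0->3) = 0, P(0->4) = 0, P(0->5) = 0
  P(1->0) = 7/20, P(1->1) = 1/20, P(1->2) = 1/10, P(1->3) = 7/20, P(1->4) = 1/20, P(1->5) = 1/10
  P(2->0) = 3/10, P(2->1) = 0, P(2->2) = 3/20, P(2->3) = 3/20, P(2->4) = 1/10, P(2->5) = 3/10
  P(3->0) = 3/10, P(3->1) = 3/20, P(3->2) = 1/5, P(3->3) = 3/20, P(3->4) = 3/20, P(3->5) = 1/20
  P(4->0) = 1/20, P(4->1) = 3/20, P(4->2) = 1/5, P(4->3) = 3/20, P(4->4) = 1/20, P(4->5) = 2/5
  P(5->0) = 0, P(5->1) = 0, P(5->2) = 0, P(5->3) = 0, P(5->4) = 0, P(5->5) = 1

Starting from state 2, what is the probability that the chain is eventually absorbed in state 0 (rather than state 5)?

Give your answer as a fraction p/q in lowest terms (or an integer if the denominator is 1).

Answer: 21527/41928

Derivation:
Let a_i = P(absorbed in 0 | start in state i).
Boundary conditions: a_0 = 1, a_5 = 0.
For each transient state i, a_i = sum_j P(i->j) * a_j:
  a_1 = 7/20*a_0 + 1/20*a_1 + 1/10*a_2 + 7/20*a_3 + 1/20*a_4 + 1/10*a_5
  a_2 = 3/10*a_0 + 0*a_1 + 3/20*a_2 + 3/20*a_3 + 1/10*a_4 + 3/10*a_5
  a_3 = 3/10*a_0 + 3/20*a_1 + 1/5*a_2 + 3/20*a_3 + 3/20*a_4 + 1/20*a_5
  a_4 = 1/20*a_0 + 3/20*a_1 + 1/5*a_2 + 3/20*a_3 + 1/20*a_4 + 2/5*a_5

Substituting a_0 = 1 and a_5 = 0, rearrange to (I - Q) a = r where r[i] = P(i -> 0):
  [19/20, -1/10, -7/20, -1/20] . (a_1, a_2, a_3, a_4) = 7/20
  [0, 17/20, -3/20, -1/10] . (a_1, a_2, a_3, a_4) = 3/10
  [-3/20, -1/5, 17/20, -3/20] . (a_1, a_2, a_3, a_4) = 3/10
  [-3/20, -1/5, -3/20, 19/20] . (a_1, a_2, a_3, a_4) = 1/20

Solving yields:
  a_1 = 28741/41928
  a_2 = 21527/41928
  a_3 = 27697/41928
  a_4 = 7825/20964

Starting state is 2, so the absorption probability is a_2 = 21527/41928.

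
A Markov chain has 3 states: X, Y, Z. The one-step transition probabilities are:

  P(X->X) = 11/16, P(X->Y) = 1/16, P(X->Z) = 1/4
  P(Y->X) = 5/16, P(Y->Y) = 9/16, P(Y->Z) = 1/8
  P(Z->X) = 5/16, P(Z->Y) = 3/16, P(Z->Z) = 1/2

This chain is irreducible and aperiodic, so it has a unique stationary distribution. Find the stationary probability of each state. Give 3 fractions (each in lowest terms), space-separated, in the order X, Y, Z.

The stationary distribution satisfies pi = pi * P, i.e.:
  pi_X = 11/16*pi_X + 5/16*pi_Y + 5/16*pi_Z
  pi_Y = 1/16*pi_X + 9/16*pi_Y + 3/16*pi_Z
  pi_Z = 1/4*pi_X + 1/8*pi_Y + 1/2*pi_Z
with normalization: pi_X + pi_Y + pi_Z = 1.

Using the first 2 balance equations plus normalization, the linear system A*pi = b is:
  [-5/16, 5/16, 5/16] . pi = 0
  [1/16, -7/16, 3/16] . pi = 0
  [1, 1, 1] . pi = 1

Solving yields:
  pi_X = 1/2
  pi_Y = 1/5
  pi_Z = 3/10

Verification (pi * P):
  1/2*11/16 + 1/5*5/16 + 3/10*5/16 = 1/2 = pi_X  (ok)
  1/2*1/16 + 1/5*9/16 + 3/10*3/16 = 1/5 = pi_Y  (ok)
  1/2*1/4 + 1/5*1/8 + 3/10*1/2 = 3/10 = pi_Z  (ok)

Answer: 1/2 1/5 3/10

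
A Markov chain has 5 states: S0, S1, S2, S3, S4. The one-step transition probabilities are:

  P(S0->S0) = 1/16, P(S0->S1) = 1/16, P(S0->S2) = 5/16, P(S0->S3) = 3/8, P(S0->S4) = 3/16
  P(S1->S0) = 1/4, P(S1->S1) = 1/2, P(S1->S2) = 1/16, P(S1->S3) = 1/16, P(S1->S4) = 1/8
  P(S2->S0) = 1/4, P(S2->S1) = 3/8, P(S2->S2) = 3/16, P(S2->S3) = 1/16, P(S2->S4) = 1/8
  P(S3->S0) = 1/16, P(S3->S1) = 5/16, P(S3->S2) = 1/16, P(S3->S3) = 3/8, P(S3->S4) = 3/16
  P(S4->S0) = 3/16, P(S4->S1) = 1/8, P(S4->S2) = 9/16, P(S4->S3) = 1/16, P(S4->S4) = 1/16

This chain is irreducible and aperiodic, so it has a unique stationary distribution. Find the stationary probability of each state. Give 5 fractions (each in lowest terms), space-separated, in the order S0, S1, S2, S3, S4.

Answer: 337/1912 2101/6692 1343/6692 327/1912 33/239

Derivation:
The stationary distribution satisfies pi = pi * P, i.e.:
  pi_S0 = 1/16*pi_S0 + 1/4*pi_S1 + 1/4*pi_S2 + 1/16*pi_S3 + 3/16*pi_S4
  pi_S1 = 1/16*pi_S0 + 1/2*pi_S1 + 3/8*pi_S2 + 5/16*pi_S3 + 1/8*pi_S4
  pi_S2 = 5/16*pi_S0 + 1/16*pi_S1 + 3/16*pi_S2 + 1/16*pi_S3 + 9/16*pi_S4
  pi_S3 = 3/8*pi_S0 + 1/16*pi_S1 + 1/16*pi_S2 + 3/8*pi_S3 + 1/16*pi_S4
  pi_S4 = 3/16*pi_S0 + 1/8*pi_S1 + 1/8*pi_S2 + 3/16*pi_S3 + 1/16*pi_S4
with normalization: pi_S0 + pi_S1 + pi_S2 + pi_S3 + pi_S4 = 1.

Using the first 4 balance equations plus normalization, the linear system A*pi = b is:
  [-15/16, 1/4, 1/4, 1/16, 3/16] . pi = 0
  [1/16, -1/2, 3/8, 5/16, 1/8] . pi = 0
  [5/16, 1/16, -13/16, 1/16, 9/16] . pi = 0
  [3/8, 1/16, 1/16, -5/8, 1/16] . pi = 0
  [1, 1, 1, 1, 1] . pi = 1

Solving yields:
  pi_S0 = 337/1912
  pi_S1 = 2101/6692
  pi_S2 = 1343/6692
  pi_S3 = 327/1912
  pi_S4 = 33/239

Verification (pi * P):
  337/1912*1/16 + 2101/6692*1/4 + 1343/6692*1/4 + 327/1912*1/16 + 33/239*3/16 = 337/1912 = pi_S0  (ok)
  337/1912*1/16 + 2101/6692*1/2 + 1343/6692*3/8 + 327/1912*5/16 + 33/239*1/8 = 2101/6692 = pi_S1  (ok)
  337/1912*5/16 + 2101/6692*1/16 + 1343/6692*3/16 + 327/1912*1/16 + 33/239*9/16 = 1343/6692 = pi_S2  (ok)
  337/1912*3/8 + 2101/6692*1/16 + 1343/6692*1/16 + 327/1912*3/8 + 33/239*1/16 = 327/1912 = pi_S3  (ok)
  337/1912*3/16 + 2101/6692*1/8 + 1343/6692*1/8 + 327/1912*3/16 + 33/239*1/16 = 33/239 = pi_S4  (ok)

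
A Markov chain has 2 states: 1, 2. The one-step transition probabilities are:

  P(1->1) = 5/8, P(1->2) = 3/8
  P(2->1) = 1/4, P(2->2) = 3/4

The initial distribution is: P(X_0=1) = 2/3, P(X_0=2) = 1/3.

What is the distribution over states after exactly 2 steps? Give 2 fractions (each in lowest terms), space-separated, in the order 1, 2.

Answer: 7/16 9/16

Derivation:
Propagating the distribution step by step (d_{t+1} = d_t * P):
d_0 = (1=2/3, 2=1/3)
  d_1[1] = 2/3*5/8 + 1/3*1/4 = 1/2
  d_1[2] = 2/3*3/8 + 1/3*3/4 = 1/2
d_1 = (1=1/2, 2=1/2)
  d_2[1] = 1/2*5/8 + 1/2*1/4 = 7/16
  d_2[2] = 1/2*3/8 + 1/2*3/4 = 9/16
d_2 = (1=7/16, 2=9/16)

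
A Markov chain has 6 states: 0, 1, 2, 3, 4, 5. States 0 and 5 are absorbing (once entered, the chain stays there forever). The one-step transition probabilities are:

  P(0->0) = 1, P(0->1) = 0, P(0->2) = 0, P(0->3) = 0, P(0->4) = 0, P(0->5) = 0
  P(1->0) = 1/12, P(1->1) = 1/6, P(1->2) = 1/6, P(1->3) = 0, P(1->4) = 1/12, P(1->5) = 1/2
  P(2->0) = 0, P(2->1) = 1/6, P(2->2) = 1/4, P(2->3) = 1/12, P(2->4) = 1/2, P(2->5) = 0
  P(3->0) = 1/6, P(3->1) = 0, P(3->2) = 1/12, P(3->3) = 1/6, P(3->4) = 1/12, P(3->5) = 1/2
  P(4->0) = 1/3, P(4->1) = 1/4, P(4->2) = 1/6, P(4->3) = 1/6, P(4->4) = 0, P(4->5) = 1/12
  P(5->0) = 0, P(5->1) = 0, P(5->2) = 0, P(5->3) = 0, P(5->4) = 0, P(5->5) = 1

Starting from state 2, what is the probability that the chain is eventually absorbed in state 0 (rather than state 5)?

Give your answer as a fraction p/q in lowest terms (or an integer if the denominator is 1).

Answer: 3421/8011

Derivation:
Let a_i = P(absorbed in 0 | start in state i).
Boundary conditions: a_0 = 1, a_5 = 0.
For each transient state i, a_i = sum_j P(i->j) * a_j:
  a_1 = 1/12*a_0 + 1/6*a_1 + 1/6*a_2 + 0*a_3 + 1/12*a_4 + 1/2*a_5
  a_2 = 0*a_0 + 1/6*a_1 + 1/4*a_2 + 1/12*a_3 + 1/2*a_4 + 0*a_5
  a_3 = 1/6*a_0 + 0*a_1 + 1/12*a_2 + 1/6*a_3 + 1/12*a_4 + 1/2*a_5
  a_4 = 1/3*a_0 + 1/4*a_1 + 1/6*a_2 + 1/6*a_3 + 0*a_4 + 1/12*a_5

Substituting a_0 = 1 and a_5 = 0, rearrange to (I - Q) a = r where r[i] = P(i -> 0):
  [5/6, -1/6, 0, -1/12] . (a_1, a_2, a_3, a_4) = 1/12
  [-1/6, 3/4, -1/12, -1/2] . (a_1, a_2, a_3, a_4) = 0
  [0, -1/12, 5/6, -1/12] . (a_1, a_2, a_3, a_4) = 1/6
  [-1/4, -1/6, -1/6, 1] . (a_1, a_2, a_3, a_4) = 1/3

Solving yields:
  a_1 = 1896/8011
  a_2 = 3421/8011
  a_3 = 2355/8011
  a_4 = 4107/8011

Starting state is 2, so the absorption probability is a_2 = 3421/8011.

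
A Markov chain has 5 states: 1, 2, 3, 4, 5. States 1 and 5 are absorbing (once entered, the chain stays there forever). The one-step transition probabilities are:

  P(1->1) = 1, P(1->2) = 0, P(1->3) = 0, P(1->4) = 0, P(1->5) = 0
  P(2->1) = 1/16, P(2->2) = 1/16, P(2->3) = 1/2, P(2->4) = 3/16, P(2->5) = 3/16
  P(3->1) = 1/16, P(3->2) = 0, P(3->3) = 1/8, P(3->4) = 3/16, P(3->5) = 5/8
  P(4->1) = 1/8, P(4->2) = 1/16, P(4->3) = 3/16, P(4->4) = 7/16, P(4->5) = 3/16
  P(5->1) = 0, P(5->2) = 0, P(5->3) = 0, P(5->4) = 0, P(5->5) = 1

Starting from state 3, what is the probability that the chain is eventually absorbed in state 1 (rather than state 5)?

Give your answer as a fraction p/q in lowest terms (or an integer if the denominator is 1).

Answer: 75/563

Derivation:
Let a_i = P(absorbed in 1 | start in state i).
Boundary conditions: a_1 = 1, a_5 = 0.
For each transient state i, a_i = sum_j P(i->j) * a_j:
  a_2 = 1/16*a_1 + 1/16*a_2 + 1/2*a_3 + 3/16*a_4 + 3/16*a_5
  a_3 = 1/16*a_1 + 0*a_2 + 1/8*a_3 + 3/16*a_4 + 5/8*a_5
  a_4 = 1/8*a_1 + 1/16*a_2 + 3/16*a_3 + 7/16*a_4 + 3/16*a_5

Substituting a_1 = 1 and a_5 = 0, rearrange to (I - Q) a = r where r[i] = P(i -> 1):
  [15/16, -1/2, -3/16] . (a_2, a_3, a_4) = 1/16
  [0, 7/8, -3/16] . (a_2, a_3, a_4) = 1/16
  [-1/16, -3/16, 9/16] . (a_2, a_3, a_4) = 1/8

Solving yields:
  a_2 = 110/563
  a_3 = 75/563
  a_4 = 487/1689

Starting state is 3, so the absorption probability is a_3 = 75/563.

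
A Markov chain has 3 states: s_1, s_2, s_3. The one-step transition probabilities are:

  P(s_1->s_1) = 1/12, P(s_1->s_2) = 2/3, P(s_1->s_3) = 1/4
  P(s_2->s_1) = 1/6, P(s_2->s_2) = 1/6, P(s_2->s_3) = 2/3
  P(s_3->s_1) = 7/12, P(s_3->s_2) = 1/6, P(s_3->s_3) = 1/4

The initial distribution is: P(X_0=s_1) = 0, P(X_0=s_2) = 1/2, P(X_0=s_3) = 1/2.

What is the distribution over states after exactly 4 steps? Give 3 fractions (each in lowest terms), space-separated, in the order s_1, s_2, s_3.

Propagating the distribution step by step (d_{t+1} = d_t * P):
d_0 = (s_1=0, s_2=1/2, s_3=1/2)
  d_1[s_1] = 0*1/12 + 1/2*1/6 + 1/2*7/12 = 3/8
  d_1[s_2] = 0*2/3 + 1/2*1/6 + 1/2*1/6 = 1/6
  d_1[s_3] = 0*1/4 + 1/2*2/3 + 1/2*1/4 = 11/24
d_1 = (s_1=3/8, s_2=1/6, s_3=11/24)
  d_2[s_1] = 3/8*1/12 + 1/6*1/6 + 11/24*7/12 = 47/144
  d_2[s_2] = 3/8*2/3 + 1/6*1/6 + 11/24*1/6 = 17/48
  d_2[s_3] = 3/8*1/4 + 1/6*2/3 + 11/24*1/4 = 23/72
d_2 = (s_1=47/144, s_2=17/48, s_3=23/72)
  d_3[s_1] = 47/144*1/12 + 17/48*1/6 + 23/72*7/12 = 157/576
  d_3[s_2] = 47/144*2/3 + 17/48*1/6 + 23/72*1/6 = 95/288
  d_3[s_3] = 47/144*1/4 + 17/48*2/3 + 23/72*1/4 = 229/576
d_3 = (s_1=157/576, s_2=95/288, s_3=229/576)
  d_4[s_1] = 157/576*1/12 + 95/288*1/6 + 229/576*7/12 = 535/1728
  d_4[s_2] = 157/576*2/3 + 95/288*1/6 + 229/576*1/6 = 349/1152
  d_4[s_3] = 157/576*1/4 + 95/288*2/3 + 229/576*1/4 = 1339/3456
d_4 = (s_1=535/1728, s_2=349/1152, s_3=1339/3456)

Answer: 535/1728 349/1152 1339/3456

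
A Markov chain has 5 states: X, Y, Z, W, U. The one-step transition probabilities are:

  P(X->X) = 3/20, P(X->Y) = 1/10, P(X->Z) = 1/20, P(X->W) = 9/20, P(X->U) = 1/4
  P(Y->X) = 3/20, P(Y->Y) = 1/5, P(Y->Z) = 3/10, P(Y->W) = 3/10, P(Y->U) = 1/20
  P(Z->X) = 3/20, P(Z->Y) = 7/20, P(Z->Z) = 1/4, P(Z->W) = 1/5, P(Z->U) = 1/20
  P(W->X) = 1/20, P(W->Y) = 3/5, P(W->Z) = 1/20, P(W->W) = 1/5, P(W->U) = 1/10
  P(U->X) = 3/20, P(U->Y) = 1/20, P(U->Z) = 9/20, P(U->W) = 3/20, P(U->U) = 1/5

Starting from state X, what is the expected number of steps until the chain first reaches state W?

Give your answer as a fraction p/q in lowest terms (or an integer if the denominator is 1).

Answer: 4940/1611

Derivation:
Let h_i = expected steps to first reach W from state i.
Boundary: h_W = 0.
First-step equations for the other states:
  h_X = 1 + 3/20*h_X + 1/10*h_Y + 1/20*h_Z + 9/20*h_W + 1/4*h_U
  h_Y = 1 + 3/20*h_X + 1/5*h_Y + 3/10*h_Z + 3/10*h_W + 1/20*h_U
  h_Z = 1 + 3/20*h_X + 7/20*h_Y + 1/4*h_Z + 1/5*h_W + 1/20*h_U
  h_U = 1 + 3/20*h_X + 1/20*h_Y + 9/20*h_Z + 3/20*h_W + 1/5*h_U

Substituting h_W = 0 and rearranging gives the linear system (I - Q) h = 1:
  [17/20, -1/10, -1/20, -1/4] . (h_X, h_Y, h_Z, h_U) = 1
  [-3/20, 4/5, -3/10, -1/20] . (h_X, h_Y, h_Z, h_U) = 1
  [-3/20, -7/20, 3/4, -1/20] . (h_X, h_Y, h_Z, h_U) = 1
  [-3/20, -1/20, -9/20, 4/5] . (h_X, h_Y, h_Z, h_U) = 1

Solving yields:
  h_X = 4940/1611
  h_Y = 1904/537
  h_Z = 6256/1611
  h_U = 2272/537

Starting state is X, so the expected hitting time is h_X = 4940/1611.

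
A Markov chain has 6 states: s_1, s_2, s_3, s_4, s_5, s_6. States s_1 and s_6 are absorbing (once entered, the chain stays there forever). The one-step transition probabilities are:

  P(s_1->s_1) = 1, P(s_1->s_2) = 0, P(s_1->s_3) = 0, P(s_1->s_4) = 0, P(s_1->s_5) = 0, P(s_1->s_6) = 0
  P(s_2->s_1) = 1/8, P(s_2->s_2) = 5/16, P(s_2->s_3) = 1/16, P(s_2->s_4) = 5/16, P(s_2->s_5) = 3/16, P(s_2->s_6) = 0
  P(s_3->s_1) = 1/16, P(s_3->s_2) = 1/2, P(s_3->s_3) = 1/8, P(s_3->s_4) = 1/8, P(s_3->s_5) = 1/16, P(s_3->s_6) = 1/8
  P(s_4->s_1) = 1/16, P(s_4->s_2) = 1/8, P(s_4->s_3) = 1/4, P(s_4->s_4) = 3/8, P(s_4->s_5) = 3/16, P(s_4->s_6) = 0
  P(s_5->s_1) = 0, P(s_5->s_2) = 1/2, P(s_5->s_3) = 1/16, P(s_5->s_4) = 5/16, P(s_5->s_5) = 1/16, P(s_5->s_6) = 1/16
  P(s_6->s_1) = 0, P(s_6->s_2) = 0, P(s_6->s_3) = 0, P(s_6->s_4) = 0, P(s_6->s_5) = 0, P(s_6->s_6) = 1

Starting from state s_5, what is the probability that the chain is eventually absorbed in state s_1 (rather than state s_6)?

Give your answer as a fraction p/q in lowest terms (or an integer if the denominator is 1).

Answer: 803/1171

Derivation:
Let a_i = P(absorbed in s_1 | start in state i).
Boundary conditions: a_s_1 = 1, a_s_6 = 0.
For each transient state i, a_i = sum_j P(i->j) * a_j:
  a_s_2 = 1/8*a_s_1 + 5/16*a_s_2 + 1/16*a_s_3 + 5/16*a_s_4 + 3/16*a_s_5 + 0*a_s_6
  a_s_3 = 1/16*a_s_1 + 1/2*a_s_2 + 1/8*a_s_3 + 1/8*a_s_4 + 1/16*a_s_5 + 1/8*a_s_6
  a_s_4 = 1/16*a_s_1 + 1/8*a_s_2 + 1/4*a_s_3 + 3/8*a_s_4 + 3/16*a_s_5 + 0*a_s_6
  a_s_5 = 0*a_s_1 + 1/2*a_s_2 + 1/16*a_s_3 + 5/16*a_s_4 + 1/16*a_s_5 + 1/16*a_s_6

Substituting a_s_1 = 1 and a_s_6 = 0, rearrange to (I - Q) a = r where r[i] = P(i -> s_1):
  [11/16, -1/16, -5/16, -3/16] . (a_s_2, a_s_3, a_s_4, a_s_5) = 1/8
  [-1/2, 7/8, -1/8, -1/16] . (a_s_2, a_s_3, a_s_4, a_s_5) = 1/16
  [-1/8, -1/4, 5/8, -3/16] . (a_s_2, a_s_3, a_s_4, a_s_5) = 1/16
  [-1/2, -1/16, -5/16, 15/16] . (a_s_2, a_s_3, a_s_4, a_s_5) = 0

Solving yields:
  a_s_2 = 884/1171
  a_s_3 = 2299/3513
  a_s_4 = 2524/3513
  a_s_5 = 803/1171

Starting state is s_5, so the absorption probability is a_s_5 = 803/1171.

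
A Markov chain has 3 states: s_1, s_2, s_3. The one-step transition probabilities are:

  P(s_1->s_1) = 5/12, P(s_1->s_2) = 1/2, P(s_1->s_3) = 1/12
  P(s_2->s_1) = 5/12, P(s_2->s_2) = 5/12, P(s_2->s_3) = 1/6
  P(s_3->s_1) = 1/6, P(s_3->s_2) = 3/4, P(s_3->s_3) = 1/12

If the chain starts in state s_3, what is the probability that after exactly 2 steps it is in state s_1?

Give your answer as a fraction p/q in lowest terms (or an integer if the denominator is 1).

Answer: 19/48

Derivation:
Computing P^2 by repeated multiplication:
P^1 =
  s_1: [5/12, 1/2, 1/12]
  s_2: [5/12, 5/12, 1/6]
  s_3: [1/6, 3/4, 1/12]
P^2 =
  s_1: [19/48, 23/48, 1/8]
  s_2: [3/8, 73/144, 17/144]
  s_3: [19/48, 11/24, 7/48]

(P^2)[s_3 -> s_1] = 19/48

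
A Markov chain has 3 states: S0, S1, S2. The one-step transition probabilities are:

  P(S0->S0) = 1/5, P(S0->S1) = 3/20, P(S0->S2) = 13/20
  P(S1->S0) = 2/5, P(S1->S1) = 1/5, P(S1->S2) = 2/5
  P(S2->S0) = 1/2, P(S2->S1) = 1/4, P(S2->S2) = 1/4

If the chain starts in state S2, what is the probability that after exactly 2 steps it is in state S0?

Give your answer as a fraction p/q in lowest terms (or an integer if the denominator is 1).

Computing P^2 by repeated multiplication:
P^1 =
  S0: [1/5, 3/20, 13/20]
  S1: [2/5, 1/5, 2/5]
  S2: [1/2, 1/4, 1/4]
P^2 =
  S0: [17/40, 89/400, 141/400]
  S1: [9/25, 1/5, 11/25]
  S2: [13/40, 3/16, 39/80]

(P^2)[S2 -> S0] = 13/40

Answer: 13/40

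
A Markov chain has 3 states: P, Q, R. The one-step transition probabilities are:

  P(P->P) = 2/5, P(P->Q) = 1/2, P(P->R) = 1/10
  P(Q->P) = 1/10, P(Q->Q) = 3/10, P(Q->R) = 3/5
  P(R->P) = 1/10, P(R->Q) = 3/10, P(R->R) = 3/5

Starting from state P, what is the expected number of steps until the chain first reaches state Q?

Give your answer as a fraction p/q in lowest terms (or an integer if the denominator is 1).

Answer: 50/23

Derivation:
Let h_i = expected steps to first reach Q from state i.
Boundary: h_Q = 0.
First-step equations for the other states:
  h_P = 1 + 2/5*h_P + 1/2*h_Q + 1/10*h_R
  h_R = 1 + 1/10*h_P + 3/10*h_Q + 3/5*h_R

Substituting h_Q = 0 and rearranging gives the linear system (I - Q) h = 1:
  [3/5, -1/10] . (h_P, h_R) = 1
  [-1/10, 2/5] . (h_P, h_R) = 1

Solving yields:
  h_P = 50/23
  h_R = 70/23

Starting state is P, so the expected hitting time is h_P = 50/23.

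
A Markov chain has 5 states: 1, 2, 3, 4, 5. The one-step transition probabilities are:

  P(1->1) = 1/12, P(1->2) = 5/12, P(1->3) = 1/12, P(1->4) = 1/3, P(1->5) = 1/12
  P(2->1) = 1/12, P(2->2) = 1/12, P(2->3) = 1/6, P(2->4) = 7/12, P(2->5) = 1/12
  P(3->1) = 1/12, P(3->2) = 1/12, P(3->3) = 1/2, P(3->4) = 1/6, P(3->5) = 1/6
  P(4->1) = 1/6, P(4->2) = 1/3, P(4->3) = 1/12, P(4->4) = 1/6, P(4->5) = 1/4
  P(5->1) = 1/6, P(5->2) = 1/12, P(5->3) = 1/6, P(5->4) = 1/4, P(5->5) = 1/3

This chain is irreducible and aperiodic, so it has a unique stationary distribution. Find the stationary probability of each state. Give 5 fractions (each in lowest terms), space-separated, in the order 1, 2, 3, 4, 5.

The stationary distribution satisfies pi = pi * P, i.e.:
  pi_1 = 1/12*pi_1 + 1/12*pi_2 + 1/12*pi_3 + 1/6*pi_4 + 1/6*pi_5
  pi_2 = 5/12*pi_1 + 1/12*pi_2 + 1/12*pi_3 + 1/3*pi_4 + 1/12*pi_5
  pi_3 = 1/12*pi_1 + 1/6*pi_2 + 1/2*pi_3 + 1/12*pi_4 + 1/6*pi_5
  pi_4 = 1/3*pi_1 + 7/12*pi_2 + 1/6*pi_3 + 1/6*pi_4 + 1/4*pi_5
  pi_5 = 1/12*pi_1 + 1/12*pi_2 + 1/6*pi_3 + 1/4*pi_4 + 1/3*pi_5
with normalization: pi_1 + pi_2 + pi_3 + pi_4 + pi_5 = 1.

Using the first 4 balance equations plus normalization, the linear system A*pi = b is:
  [-11/12, 1/12, 1/12, 1/6, 1/6] . pi = 0
  [5/12, -11/12, 1/12, 1/3, 1/12] . pi = 0
  [1/12, 1/6, -1/2, 1/12, 1/6] . pi = 0
  [1/3, 7/12, 1/6, -5/6, 1/4] . pi = 0
  [1, 1, 1, 1, 1] . pi = 1

Solving yields:
  pi_1 = 621/5029
  pi_2 = 2954/15087
  pi_3 = 3001/15087
  pi_4 = 4303/15087
  pi_5 = 2966/15087

Verification (pi * P):
  621/5029*1/12 + 2954/15087*1/12 + 3001/15087*1/12 + 4303/15087*1/6 + 2966/15087*1/6 = 621/5029 = pi_1  (ok)
  621/5029*5/12 + 2954/15087*1/12 + 3001/15087*1/12 + 4303/15087*1/3 + 2966/15087*1/12 = 2954/15087 = pi_2  (ok)
  621/5029*1/12 + 2954/15087*1/6 + 3001/15087*1/2 + 4303/15087*1/12 + 2966/15087*1/6 = 3001/15087 = pi_3  (ok)
  621/5029*1/3 + 2954/15087*7/12 + 3001/15087*1/6 + 4303/15087*1/6 + 2966/15087*1/4 = 4303/15087 = pi_4  (ok)
  621/5029*1/12 + 2954/15087*1/12 + 3001/15087*1/6 + 4303/15087*1/4 + 2966/15087*1/3 = 2966/15087 = pi_5  (ok)

Answer: 621/5029 2954/15087 3001/15087 4303/15087 2966/15087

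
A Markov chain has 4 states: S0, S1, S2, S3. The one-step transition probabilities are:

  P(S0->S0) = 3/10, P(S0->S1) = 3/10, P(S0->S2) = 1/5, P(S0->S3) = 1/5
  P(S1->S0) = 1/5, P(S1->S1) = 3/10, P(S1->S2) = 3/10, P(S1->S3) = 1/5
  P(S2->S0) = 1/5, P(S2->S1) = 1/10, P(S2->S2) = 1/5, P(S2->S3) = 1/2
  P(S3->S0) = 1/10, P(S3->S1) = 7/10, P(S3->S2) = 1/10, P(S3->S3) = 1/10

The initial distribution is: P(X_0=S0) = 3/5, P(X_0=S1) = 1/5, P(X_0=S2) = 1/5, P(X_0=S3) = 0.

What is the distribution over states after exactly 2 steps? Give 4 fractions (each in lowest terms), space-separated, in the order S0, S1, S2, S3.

Propagating the distribution step by step (d_{t+1} = d_t * P):
d_0 = (S0=3/5, S1=1/5, S2=1/5, S3=0)
  d_1[S0] = 3/5*3/10 + 1/5*1/5 + 1/5*1/5 + 0*1/10 = 13/50
  d_1[S1] = 3/5*3/10 + 1/5*3/10 + 1/5*1/10 + 0*7/10 = 13/50
  d_1[S2] = 3/5*1/5 + 1/5*3/10 + 1/5*1/5 + 0*1/10 = 11/50
  d_1[S3] = 3/5*1/5 + 1/5*1/5 + 1/5*1/2 + 0*1/10 = 13/50
d_1 = (S0=13/50, S1=13/50, S2=11/50, S3=13/50)
  d_2[S0] = 13/50*3/10 + 13/50*1/5 + 11/50*1/5 + 13/50*1/10 = 1/5
  d_2[S1] = 13/50*3/10 + 13/50*3/10 + 11/50*1/10 + 13/50*7/10 = 9/25
  d_2[S2] = 13/50*1/5 + 13/50*3/10 + 11/50*1/5 + 13/50*1/10 = 1/5
  d_2[S3] = 13/50*1/5 + 13/50*1/5 + 11/50*1/2 + 13/50*1/10 = 6/25
d_2 = (S0=1/5, S1=9/25, S2=1/5, S3=6/25)

Answer: 1/5 9/25 1/5 6/25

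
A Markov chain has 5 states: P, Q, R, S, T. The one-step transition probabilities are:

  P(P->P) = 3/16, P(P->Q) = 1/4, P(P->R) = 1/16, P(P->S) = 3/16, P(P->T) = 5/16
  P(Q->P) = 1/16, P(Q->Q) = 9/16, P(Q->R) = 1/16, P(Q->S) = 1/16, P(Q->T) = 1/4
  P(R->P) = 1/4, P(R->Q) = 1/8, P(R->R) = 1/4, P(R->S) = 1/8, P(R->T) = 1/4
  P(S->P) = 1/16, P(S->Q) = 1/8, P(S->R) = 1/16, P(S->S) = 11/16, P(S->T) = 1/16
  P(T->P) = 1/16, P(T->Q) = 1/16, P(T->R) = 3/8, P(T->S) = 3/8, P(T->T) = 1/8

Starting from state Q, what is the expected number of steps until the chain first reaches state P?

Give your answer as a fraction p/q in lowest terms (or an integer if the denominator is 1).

Let h_i = expected steps to first reach P from state i.
Boundary: h_P = 0.
First-step equations for the other states:
  h_Q = 1 + 1/16*h_P + 9/16*h_Q + 1/16*h_R + 1/16*h_S + 1/4*h_T
  h_R = 1 + 1/4*h_P + 1/8*h_Q + 1/4*h_R + 1/8*h_S + 1/4*h_T
  h_S = 1 + 1/16*h_P + 1/8*h_Q + 1/16*h_R + 11/16*h_S + 1/16*h_T
  h_T = 1 + 1/16*h_P + 1/16*h_Q + 3/8*h_R + 3/8*h_S + 1/8*h_T

Substituting h_P = 0 and rearranging gives the linear system (I - Q) h = 1:
  [7/16, -1/16, -1/16, -1/4] . (h_Q, h_R, h_S, h_T) = 1
  [-1/8, 3/4, -1/8, -1/4] . (h_Q, h_R, h_S, h_T) = 1
  [-1/8, -1/16, 5/16, -1/16] . (h_Q, h_R, h_S, h_T) = 1
  [-1/16, -3/8, -3/8, 7/8] . (h_Q, h_R, h_S, h_T) = 1

Solving yields:
  h_Q = 4304/383
  h_R = 3320/383
  h_S = 4424/383
  h_T = 4064/383

Starting state is Q, so the expected hitting time is h_Q = 4304/383.

Answer: 4304/383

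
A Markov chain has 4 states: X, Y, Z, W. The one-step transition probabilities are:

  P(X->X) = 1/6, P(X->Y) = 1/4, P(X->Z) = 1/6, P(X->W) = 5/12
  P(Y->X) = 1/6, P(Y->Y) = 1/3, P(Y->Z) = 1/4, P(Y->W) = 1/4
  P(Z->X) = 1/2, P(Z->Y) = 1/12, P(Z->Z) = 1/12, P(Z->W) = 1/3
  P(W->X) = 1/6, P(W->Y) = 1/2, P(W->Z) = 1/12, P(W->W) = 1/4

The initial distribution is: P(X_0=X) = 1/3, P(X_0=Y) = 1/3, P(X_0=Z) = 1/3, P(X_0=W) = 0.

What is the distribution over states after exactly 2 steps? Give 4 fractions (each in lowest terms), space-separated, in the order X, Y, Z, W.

Answer: 2/9 35/108 31/216 67/216

Derivation:
Propagating the distribution step by step (d_{t+1} = d_t * P):
d_0 = (X=1/3, Y=1/3, Z=1/3, W=0)
  d_1[X] = 1/3*1/6 + 1/3*1/6 + 1/3*1/2 + 0*1/6 = 5/18
  d_1[Y] = 1/3*1/4 + 1/3*1/3 + 1/3*1/12 + 0*1/2 = 2/9
  d_1[Z] = 1/3*1/6 + 1/3*1/4 + 1/3*1/12 + 0*1/12 = 1/6
  d_1[W] = 1/3*5/12 + 1/3*1/4 + 1/3*1/3 + 0*1/4 = 1/3
d_1 = (X=5/18, Y=2/9, Z=1/6, W=1/3)
  d_2[X] = 5/18*1/6 + 2/9*1/6 + 1/6*1/2 + 1/3*1/6 = 2/9
  d_2[Y] = 5/18*1/4 + 2/9*1/3 + 1/6*1/12 + 1/3*1/2 = 35/108
  d_2[Z] = 5/18*1/6 + 2/9*1/4 + 1/6*1/12 + 1/3*1/12 = 31/216
  d_2[W] = 5/18*5/12 + 2/9*1/4 + 1/6*1/3 + 1/3*1/4 = 67/216
d_2 = (X=2/9, Y=35/108, Z=31/216, W=67/216)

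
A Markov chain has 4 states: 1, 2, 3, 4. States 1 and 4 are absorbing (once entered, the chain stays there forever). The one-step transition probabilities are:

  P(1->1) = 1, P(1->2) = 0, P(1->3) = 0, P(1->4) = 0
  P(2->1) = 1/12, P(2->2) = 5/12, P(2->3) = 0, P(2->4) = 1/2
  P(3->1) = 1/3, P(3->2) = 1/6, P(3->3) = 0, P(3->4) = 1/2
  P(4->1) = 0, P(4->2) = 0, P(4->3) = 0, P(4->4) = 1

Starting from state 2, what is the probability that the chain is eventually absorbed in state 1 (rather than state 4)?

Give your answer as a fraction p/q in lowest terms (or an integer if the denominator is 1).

Let a_i = P(absorbed in 1 | start in state i).
Boundary conditions: a_1 = 1, a_4 = 0.
For each transient state i, a_i = sum_j P(i->j) * a_j:
  a_2 = 1/12*a_1 + 5/12*a_2 + 0*a_3 + 1/2*a_4
  a_3 = 1/3*a_1 + 1/6*a_2 + 0*a_3 + 1/2*a_4

Substituting a_1 = 1 and a_4 = 0, rearrange to (I - Q) a = r where r[i] = P(i -> 1):
  [7/12, 0] . (a_2, a_3) = 1/12
  [-1/6, 1] . (a_2, a_3) = 1/3

Solving yields:
  a_2 = 1/7
  a_3 = 5/14

Starting state is 2, so the absorption probability is a_2 = 1/7.

Answer: 1/7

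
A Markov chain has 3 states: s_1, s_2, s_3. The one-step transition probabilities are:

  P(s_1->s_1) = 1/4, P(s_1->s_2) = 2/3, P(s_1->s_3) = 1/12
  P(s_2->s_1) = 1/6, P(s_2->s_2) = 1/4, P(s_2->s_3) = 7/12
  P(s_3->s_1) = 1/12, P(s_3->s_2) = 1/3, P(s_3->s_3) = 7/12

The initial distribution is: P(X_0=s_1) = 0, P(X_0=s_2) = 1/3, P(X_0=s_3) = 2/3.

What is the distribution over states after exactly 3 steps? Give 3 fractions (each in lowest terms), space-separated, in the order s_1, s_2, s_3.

Answer: 691/5184 1799/5184 449/864

Derivation:
Propagating the distribution step by step (d_{t+1} = d_t * P):
d_0 = (s_1=0, s_2=1/3, s_3=2/3)
  d_1[s_1] = 0*1/4 + 1/3*1/6 + 2/3*1/12 = 1/9
  d_1[s_2] = 0*2/3 + 1/3*1/4 + 2/3*1/3 = 11/36
  d_1[s_3] = 0*1/12 + 1/3*7/12 + 2/3*7/12 = 7/12
d_1 = (s_1=1/9, s_2=11/36, s_3=7/12)
  d_2[s_1] = 1/9*1/4 + 11/36*1/6 + 7/12*1/12 = 55/432
  d_2[s_2] = 1/9*2/3 + 11/36*1/4 + 7/12*1/3 = 149/432
  d_2[s_3] = 1/9*1/12 + 11/36*7/12 + 7/12*7/12 = 19/36
d_2 = (s_1=55/432, s_2=149/432, s_3=19/36)
  d_3[s_1] = 55/432*1/4 + 149/432*1/6 + 19/36*1/12 = 691/5184
  d_3[s_2] = 55/432*2/3 + 149/432*1/4 + 19/36*1/3 = 1799/5184
  d_3[s_3] = 55/432*1/12 + 149/432*7/12 + 19/36*7/12 = 449/864
d_3 = (s_1=691/5184, s_2=1799/5184, s_3=449/864)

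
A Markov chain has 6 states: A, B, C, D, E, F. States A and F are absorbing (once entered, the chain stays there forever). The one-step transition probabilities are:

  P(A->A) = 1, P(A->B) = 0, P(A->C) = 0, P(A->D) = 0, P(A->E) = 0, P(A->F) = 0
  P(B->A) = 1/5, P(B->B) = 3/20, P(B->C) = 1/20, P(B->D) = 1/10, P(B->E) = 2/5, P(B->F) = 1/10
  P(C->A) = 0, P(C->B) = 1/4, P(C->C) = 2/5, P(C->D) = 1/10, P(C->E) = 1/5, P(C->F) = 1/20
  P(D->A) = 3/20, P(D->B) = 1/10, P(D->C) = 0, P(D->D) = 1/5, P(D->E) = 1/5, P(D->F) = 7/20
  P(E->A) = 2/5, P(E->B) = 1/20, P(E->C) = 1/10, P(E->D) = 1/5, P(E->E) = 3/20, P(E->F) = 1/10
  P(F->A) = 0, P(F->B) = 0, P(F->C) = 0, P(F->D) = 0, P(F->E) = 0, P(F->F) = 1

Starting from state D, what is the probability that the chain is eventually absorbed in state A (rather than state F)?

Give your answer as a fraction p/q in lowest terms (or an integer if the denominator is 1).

Let a_i = P(absorbed in A | start in state i).
Boundary conditions: a_A = 1, a_F = 0.
For each transient state i, a_i = sum_j P(i->j) * a_j:
  a_B = 1/5*a_A + 3/20*a_B + 1/20*a_C + 1/10*a_D + 2/5*a_E + 1/10*a_F
  a_C = 0*a_A + 1/4*a_B + 2/5*a_C + 1/10*a_D + 1/5*a_E + 1/20*a_F
  a_D = 3/20*a_A + 1/10*a_B + 0*a_C + 1/5*a_D + 1/5*a_E + 7/20*a_F
  a_E = 2/5*a_A + 1/20*a_B + 1/10*a_C + 1/5*a_D + 3/20*a_E + 1/10*a_F

Substituting a_A = 1 and a_F = 0, rearrange to (I - Q) a = r where r[i] = P(i -> A):
  [17/20, -1/20, -1/10, -2/5] . (a_B, a_C, a_D, a_E) = 1/5
  [-1/4, 3/5, -1/10, -1/5] . (a_B, a_C, a_D, a_E) = 0
  [-1/10, 0, 4/5, -1/5] . (a_B, a_C, a_D, a_E) = 3/20
  [-1/20, -1/10, -1/5, 17/20] . (a_B, a_C, a_D, a_E) = 2/5

Solving yields:
  a_B = 4653/7286
  a_C = 2057/3643
  a_D = 6363/14572
  a_E = 4935/7286

Starting state is D, so the absorption probability is a_D = 6363/14572.

Answer: 6363/14572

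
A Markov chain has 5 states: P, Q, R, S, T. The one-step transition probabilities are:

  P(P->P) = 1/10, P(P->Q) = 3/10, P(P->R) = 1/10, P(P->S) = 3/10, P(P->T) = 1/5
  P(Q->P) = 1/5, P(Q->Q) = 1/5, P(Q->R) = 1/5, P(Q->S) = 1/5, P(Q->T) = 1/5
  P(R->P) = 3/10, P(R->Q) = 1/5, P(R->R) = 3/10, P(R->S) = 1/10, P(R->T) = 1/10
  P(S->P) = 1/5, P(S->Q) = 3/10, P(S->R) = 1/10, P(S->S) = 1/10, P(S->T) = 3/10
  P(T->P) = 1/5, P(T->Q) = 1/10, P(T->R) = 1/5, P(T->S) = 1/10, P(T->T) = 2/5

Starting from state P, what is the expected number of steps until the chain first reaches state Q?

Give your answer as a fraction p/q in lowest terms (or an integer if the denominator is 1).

Let h_i = expected steps to first reach Q from state i.
Boundary: h_Q = 0.
First-step equations for the other states:
  h_P = 1 + 1/10*h_P + 3/10*h_Q + 1/10*h_R + 3/10*h_S + 1/5*h_T
  h_R = 1 + 3/10*h_P + 1/5*h_Q + 3/10*h_R + 1/10*h_S + 1/10*h_T
  h_S = 1 + 1/5*h_P + 3/10*h_Q + 1/10*h_R + 1/10*h_S + 3/10*h_T
  h_T = 1 + 1/5*h_P + 1/10*h_Q + 1/5*h_R + 1/10*h_S + 2/5*h_T

Substituting h_Q = 0 and rearranging gives the linear system (I - Q) h = 1:
  [9/10, -1/10, -3/10, -1/5] . (h_P, h_R, h_S, h_T) = 1
  [-3/10, 7/10, -1/10, -1/10] . (h_P, h_R, h_S, h_T) = 1
  [-1/5, -1/10, 9/10, -3/10] . (h_P, h_R, h_S, h_T) = 1
  [-1/5, -1/5, -1/10, 3/5] . (h_P, h_R, h_S, h_T) = 1

Solving yields:
  h_P = 1596/373
  h_R = 1736/373
  h_S = 1630/373
  h_T = 2004/373

Starting state is P, so the expected hitting time is h_P = 1596/373.

Answer: 1596/373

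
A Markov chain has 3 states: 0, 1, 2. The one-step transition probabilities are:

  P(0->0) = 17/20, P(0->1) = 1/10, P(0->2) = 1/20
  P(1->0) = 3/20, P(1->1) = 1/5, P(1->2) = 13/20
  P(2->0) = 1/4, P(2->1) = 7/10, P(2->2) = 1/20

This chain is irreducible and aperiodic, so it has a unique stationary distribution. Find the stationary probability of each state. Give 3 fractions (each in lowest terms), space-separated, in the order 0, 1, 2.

Answer: 61/108 13/54 7/36

Derivation:
The stationary distribution satisfies pi = pi * P, i.e.:
  pi_0 = 17/20*pi_0 + 3/20*pi_1 + 1/4*pi_2
  pi_1 = 1/10*pi_0 + 1/5*pi_1 + 7/10*pi_2
  pi_2 = 1/20*pi_0 + 13/20*pi_1 + 1/20*pi_2
with normalization: pi_0 + pi_1 + pi_2 = 1.

Using the first 2 balance equations plus normalization, the linear system A*pi = b is:
  [-3/20, 3/20, 1/4] . pi = 0
  [1/10, -4/5, 7/10] . pi = 0
  [1, 1, 1] . pi = 1

Solving yields:
  pi_0 = 61/108
  pi_1 = 13/54
  pi_2 = 7/36

Verification (pi * P):
  61/108*17/20 + 13/54*3/20 + 7/36*1/4 = 61/108 = pi_0  (ok)
  61/108*1/10 + 13/54*1/5 + 7/36*7/10 = 13/54 = pi_1  (ok)
  61/108*1/20 + 13/54*13/20 + 7/36*1/20 = 7/36 = pi_2  (ok)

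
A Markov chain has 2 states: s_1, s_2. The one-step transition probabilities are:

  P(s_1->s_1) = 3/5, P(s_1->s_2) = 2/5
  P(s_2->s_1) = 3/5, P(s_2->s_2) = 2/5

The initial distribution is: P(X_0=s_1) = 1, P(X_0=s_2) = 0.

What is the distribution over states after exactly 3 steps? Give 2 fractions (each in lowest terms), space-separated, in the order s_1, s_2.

Propagating the distribution step by step (d_{t+1} = d_t * P):
d_0 = (s_1=1, s_2=0)
  d_1[s_1] = 1*3/5 + 0*3/5 = 3/5
  d_1[s_2] = 1*2/5 + 0*2/5 = 2/5
d_1 = (s_1=3/5, s_2=2/5)
  d_2[s_1] = 3/5*3/5 + 2/5*3/5 = 3/5
  d_2[s_2] = 3/5*2/5 + 2/5*2/5 = 2/5
d_2 = (s_1=3/5, s_2=2/5)
  d_3[s_1] = 3/5*3/5 + 2/5*3/5 = 3/5
  d_3[s_2] = 3/5*2/5 + 2/5*2/5 = 2/5
d_3 = (s_1=3/5, s_2=2/5)

Answer: 3/5 2/5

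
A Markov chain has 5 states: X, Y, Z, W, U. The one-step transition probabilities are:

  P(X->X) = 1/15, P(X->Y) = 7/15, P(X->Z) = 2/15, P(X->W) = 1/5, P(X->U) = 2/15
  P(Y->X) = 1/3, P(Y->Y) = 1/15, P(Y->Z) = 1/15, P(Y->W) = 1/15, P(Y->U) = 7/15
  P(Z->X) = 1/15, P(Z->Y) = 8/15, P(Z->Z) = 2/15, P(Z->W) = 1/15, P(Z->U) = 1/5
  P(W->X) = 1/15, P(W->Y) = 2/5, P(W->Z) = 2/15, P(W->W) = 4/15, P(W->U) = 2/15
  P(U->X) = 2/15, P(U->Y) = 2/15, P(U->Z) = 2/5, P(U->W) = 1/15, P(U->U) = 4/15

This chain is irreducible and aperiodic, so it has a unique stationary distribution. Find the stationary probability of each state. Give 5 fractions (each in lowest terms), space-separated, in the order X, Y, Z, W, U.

The stationary distribution satisfies pi = pi * P, i.e.:
  pi_X = 1/15*pi_X + 1/3*pi_Y + 1/15*pi_Z + 1/15*pi_W + 2/15*pi_U
  pi_Y = 7/15*pi_X + 1/15*pi_Y + 8/15*pi_Z + 2/5*pi_W + 2/15*pi_U
  pi_Z = 2/15*pi_X + 1/15*pi_Y + 2/15*pi_Z + 2/15*pi_W + 2/5*pi_U
  pi_W = 1/5*pi_X + 1/15*pi_Y + 1/15*pi_Z + 4/15*pi_W + 1/15*pi_U
  pi_U = 2/15*pi_X + 7/15*pi_Y + 1/5*pi_Z + 2/15*pi_W + 4/15*pi_U
with normalization: pi_X + pi_Y + pi_Z + pi_W + pi_U = 1.

Using the first 4 balance equations plus normalization, the linear system A*pi = b is:
  [-14/15, 1/3, 1/15, 1/15, 2/15] . pi = 0
  [7/15, -14/15, 8/15, 2/5, 2/15] . pi = 0
  [2/15, 1/15, -13/15, 2/15, 2/5] . pi = 0
  [1/5, 1/15, 1/15, -11/15, 1/15] . pi = 0
  [1, 1, 1, 1, 1] . pi = 1

Solving yields:
  pi_X = 4777/30346
  pi_Y = 16513/60692
  pi_Z = 11409/60692
  pi_W = 3325/30346
  pi_U = 8283/30346

Verification (pi * P):
  4777/30346*1/15 + 16513/60692*1/3 + 11409/60692*1/15 + 3325/30346*1/15 + 8283/30346*2/15 = 4777/30346 = pi_X  (ok)
  4777/30346*7/15 + 16513/60692*1/15 + 11409/60692*8/15 + 3325/30346*2/5 + 8283/30346*2/15 = 16513/60692 = pi_Y  (ok)
  4777/30346*2/15 + 16513/60692*1/15 + 11409/60692*2/15 + 3325/30346*2/15 + 8283/30346*2/5 = 11409/60692 = pi_Z  (ok)
  4777/30346*1/5 + 16513/60692*1/15 + 11409/60692*1/15 + 3325/30346*4/15 + 8283/30346*1/15 = 3325/30346 = pi_W  (ok)
  4777/30346*2/15 + 16513/60692*7/15 + 11409/60692*1/5 + 3325/30346*2/15 + 8283/30346*4/15 = 8283/30346 = pi_U  (ok)

Answer: 4777/30346 16513/60692 11409/60692 3325/30346 8283/30346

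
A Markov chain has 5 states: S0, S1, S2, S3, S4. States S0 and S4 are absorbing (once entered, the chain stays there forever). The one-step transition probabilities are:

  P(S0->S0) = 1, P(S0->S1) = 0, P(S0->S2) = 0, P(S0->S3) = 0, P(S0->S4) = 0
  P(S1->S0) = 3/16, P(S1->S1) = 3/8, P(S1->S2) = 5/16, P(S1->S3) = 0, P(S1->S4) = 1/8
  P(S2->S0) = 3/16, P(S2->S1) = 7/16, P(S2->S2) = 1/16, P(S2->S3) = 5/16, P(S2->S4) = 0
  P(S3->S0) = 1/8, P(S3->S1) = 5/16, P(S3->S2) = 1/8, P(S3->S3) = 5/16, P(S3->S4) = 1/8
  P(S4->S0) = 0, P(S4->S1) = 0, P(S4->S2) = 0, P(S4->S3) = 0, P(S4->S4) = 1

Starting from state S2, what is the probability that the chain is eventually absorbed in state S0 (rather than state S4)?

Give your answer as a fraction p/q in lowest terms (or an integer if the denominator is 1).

Answer: 46/65

Derivation:
Let a_i = P(absorbed in S0 | start in state i).
Boundary conditions: a_S0 = 1, a_S4 = 0.
For each transient state i, a_i = sum_j P(i->j) * a_j:
  a_S1 = 3/16*a_S0 + 3/8*a_S1 + 5/16*a_S2 + 0*a_S3 + 1/8*a_S4
  a_S2 = 3/16*a_S0 + 7/16*a_S1 + 1/16*a_S2 + 5/16*a_S3 + 0*a_S4
  a_S3 = 1/8*a_S0 + 5/16*a_S1 + 1/8*a_S2 + 5/16*a_S3 + 1/8*a_S4

Substituting a_S0 = 1 and a_S4 = 0, rearrange to (I - Q) a = r where r[i] = P(i -> S0):
  [5/8, -5/16, 0] . (a_S1, a_S2, a_S3) = 3/16
  [-7/16, 15/16, -5/16] . (a_S1, a_S2, a_S3) = 3/16
  [-5/16, -1/8, 11/16] . (a_S1, a_S2, a_S3) = 1/8

Solving yields:
  a_S1 = 17/26
  a_S2 = 46/65
  a_S3 = 79/130

Starting state is S2, so the absorption probability is a_S2 = 46/65.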